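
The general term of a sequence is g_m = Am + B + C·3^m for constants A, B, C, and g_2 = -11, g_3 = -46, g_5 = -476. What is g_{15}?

-28697794

Write the equations: 2A + B + 9C = -11; 3A + B + 27C = -46; 5A + B + 243C = -476.
Subtracting the first from the second: A + 18C = -35.
Subtracting the second from the third: 2A + 216C = -430.
Solving: C = -2, A = 1, then B = 5.
Hence g_{15} = 1·15 + 5 + (-2)·14348907 = -28697794.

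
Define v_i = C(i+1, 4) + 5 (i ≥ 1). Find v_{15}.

C(16, 4) = 1820, so v_{15} = 1825.

1825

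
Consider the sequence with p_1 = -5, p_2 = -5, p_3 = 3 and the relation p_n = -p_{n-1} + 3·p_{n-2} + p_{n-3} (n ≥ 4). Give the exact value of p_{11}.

Applying the relation repeatedly:
p_4 = -23  p_5 = 27  p_6 = -93  p_7 = 151  p_8 = -403  p_9 = 763  p_{10} = -1821  p_{11} = 3707.

3707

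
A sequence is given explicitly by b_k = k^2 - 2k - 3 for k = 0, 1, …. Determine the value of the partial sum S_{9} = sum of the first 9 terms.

Over k = 0..8: Σk = 36, Σk² = 204.
Total = (1)·204 + (-2)·36 + (-3)·9 = 105.

105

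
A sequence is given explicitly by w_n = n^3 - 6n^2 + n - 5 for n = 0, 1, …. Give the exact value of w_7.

w_7 = 1·7^3 - 6·7^2 + 1·7 - 5 = 51.

51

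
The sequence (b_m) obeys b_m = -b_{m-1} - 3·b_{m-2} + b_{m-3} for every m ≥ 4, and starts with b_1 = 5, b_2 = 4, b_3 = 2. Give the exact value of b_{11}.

-346

b_4 = -9;  b_5 = 7;  b_6 = 22;  b_7 = -52;  b_8 = -7;  b_9 = 185;  b_{10} = -216;  b_{11} = -346.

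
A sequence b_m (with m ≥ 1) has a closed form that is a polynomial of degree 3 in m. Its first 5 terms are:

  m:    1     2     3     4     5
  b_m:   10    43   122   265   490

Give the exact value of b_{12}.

1st diffs: 33, 79, 143, 225.
2nd diffs: 46, 64, 82.
3rd diffs: 18, 18 (constant).
Newton forward-difference form: b_m = 10 + 33·C(m-1,1) + 46·C(m-1,2) + 18·C(m-1,3).
At m = 12: m-1 = 11, so b_{12} = 10 + 363 + 2530 + 2970 = 5873.

5873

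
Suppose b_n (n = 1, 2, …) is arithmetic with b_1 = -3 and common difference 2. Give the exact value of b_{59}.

b_n = -3 + (n - 1)·2.
b_{59} = -3 + 58·2 = 113.

113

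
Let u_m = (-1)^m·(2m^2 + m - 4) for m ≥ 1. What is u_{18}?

(-1)^18 = 1; 2m^2 + m - 4 at m=18 is 662; so u_{18} = 662.

662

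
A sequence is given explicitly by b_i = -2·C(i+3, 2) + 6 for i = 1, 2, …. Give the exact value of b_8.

C(11, 2) = 55, so b_8 = -104.

-104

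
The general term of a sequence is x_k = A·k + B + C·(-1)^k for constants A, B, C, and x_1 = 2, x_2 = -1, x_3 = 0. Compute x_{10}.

Write the equations: A + B - C = 2; 2A + B + C = -1; 3A + B - C = 0.
Subtracting the first from the second: A + 2C = -3.
Subtracting the second from the third: A - 2C = 1.
Solving: C = -1, A = -1, then B = 2.
Therefore x_{10} = -10 + 2 + (-1)·1 = -9.

-9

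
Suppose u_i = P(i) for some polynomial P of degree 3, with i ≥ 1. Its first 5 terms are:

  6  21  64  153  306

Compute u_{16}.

1st diffs: 15, 43, 89, 153.
2nd diffs: 28, 46, 64.
3rd diffs: 18, 18 (constant).
Newton forward-difference form: u_i = 6 + 15·C(i-1,1) + 28·C(i-1,2) + 18·C(i-1,3).
At i = 16: i-1 = 15, so u_{16} = 6 + 225 + 2940 + 8190 = 11361.

11361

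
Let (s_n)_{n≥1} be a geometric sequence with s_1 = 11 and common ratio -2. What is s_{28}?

s_n = 11·(-2)^(n-1).
s_{28} = 11·(-2)^27 = -1476395008.

-1476395008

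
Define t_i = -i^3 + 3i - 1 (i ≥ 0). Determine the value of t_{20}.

-7941

t_{20} = -1·20^3 + 3·20 - 1 = -7941.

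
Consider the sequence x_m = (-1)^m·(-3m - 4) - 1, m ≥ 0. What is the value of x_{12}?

-41

(-1)^12 = 1; -3m - 4 at m=12 is -40; so x_{12} = -41.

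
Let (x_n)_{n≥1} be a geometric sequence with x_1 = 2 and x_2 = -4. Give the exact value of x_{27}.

Common ratio r = -2.
x_n = 2·(-2)^(n-1).
x_{27} = 2·(-2)^26 = 134217728.

134217728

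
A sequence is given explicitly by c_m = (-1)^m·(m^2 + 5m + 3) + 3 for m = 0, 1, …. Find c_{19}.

(-1)^19 = -1; m^2 + 5m + 3 at m=19 is 459; so c_{19} = -456.

-456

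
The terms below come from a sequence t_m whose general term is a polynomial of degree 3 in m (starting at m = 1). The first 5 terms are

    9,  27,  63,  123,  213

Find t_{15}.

4083

1st diffs: 18, 36, 60, 90.
2nd diffs: 18, 24, 30.
3rd diffs: 6, 6 (constant).
So t_m = m^3 + 3m^2 + 2m + 3.
Evaluating at m = 15 gives t_{15} = 4083.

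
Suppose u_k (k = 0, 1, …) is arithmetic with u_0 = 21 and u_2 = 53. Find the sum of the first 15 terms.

Common difference d = (53 - 21) / (2 - 0) = 16.
u_k = 21 + (k - 0)·16.
u_{14} = 245; S = 15·(21 + 245)/2 = 1995.

1995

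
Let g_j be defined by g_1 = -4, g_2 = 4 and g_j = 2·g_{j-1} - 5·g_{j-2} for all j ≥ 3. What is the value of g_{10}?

Step forward from the initial values:
g_3 = 28; g_4 = 36; g_5 = -68; g_6 = -316; g_7 = -292; g_8 = 996; g_9 = 3452; g_{10} = 1924.

1924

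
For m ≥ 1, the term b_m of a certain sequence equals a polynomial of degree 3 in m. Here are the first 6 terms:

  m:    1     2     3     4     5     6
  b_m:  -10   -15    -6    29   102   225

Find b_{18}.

1st diffs: -5, 9, 35, 73, 123.
2nd diffs: 14, 26, 38, 50.
3rd diffs: 12, 12, 12 (constant).
Newton forward-difference form: b_m = -10 + (-5)·C(m-1,1) + 14·C(m-1,2) + 12·C(m-1,3).
At m = 18: m-1 = 17, so b_{18} = -10 - 85 + 1904 + 8160 = 9969.

9969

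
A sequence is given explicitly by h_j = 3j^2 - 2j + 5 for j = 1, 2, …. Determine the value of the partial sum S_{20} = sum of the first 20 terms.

8290

Over j = 1..20: Σj = 210, Σj² = 2870.
Total = (3)·2870 + (-2)·210 + (5)·20 = 8290.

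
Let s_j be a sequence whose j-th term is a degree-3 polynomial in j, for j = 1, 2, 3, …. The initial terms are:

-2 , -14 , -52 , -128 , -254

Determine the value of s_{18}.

-11902

1st diffs: -12, -38, -76, -126.
2nd diffs: -26, -38, -50.
3rd diffs: -12, -12 (constant).
Newton forward-difference form: s_j = -2 + (-12)·C(j-1,1) + (-26)·C(j-1,2) + (-12)·C(j-1,3).
At j = 18: j-1 = 17, so s_{18} = -2 - 204 - 3536 - 8160 = -11902.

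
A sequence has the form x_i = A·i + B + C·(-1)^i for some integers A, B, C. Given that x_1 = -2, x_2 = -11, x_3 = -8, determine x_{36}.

-113

Plug in i = 1, 2, 3: A + B - C = -2; 2A + B + C = -11; 3A + B - C = -8.
Subtracting the first from the second: A + 2C = -9.
Subtracting the second from the third: A - 2C = 3.
Solving: C = -3, A = -3, then B = -2.
Hence x_{36} = -3·36 + (-2) + (-3)·1 = -113.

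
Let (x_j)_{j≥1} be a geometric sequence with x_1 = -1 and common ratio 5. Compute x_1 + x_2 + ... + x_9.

x_j = (-1)·5^(j-1).
S = (-1)·(5^9 - 1)/(5 - 1) = (-1)·(1953125 - 1)/(4) = -488281.

-488281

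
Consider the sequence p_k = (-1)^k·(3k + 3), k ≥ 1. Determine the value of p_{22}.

69

(-1)^22 = 1; 3k + 3 at k=22 is 69; so p_{22} = 69.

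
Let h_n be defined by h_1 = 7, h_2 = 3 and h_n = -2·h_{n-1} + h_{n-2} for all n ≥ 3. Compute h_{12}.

577

Compute successive terms:
h_3 = 1; h_4 = 1; h_5 = -1; h_6 = 3; h_7 = -7; h_8 = 17; h_9 = -41; h_{10} = 99; h_{11} = -239; h_{12} = 577.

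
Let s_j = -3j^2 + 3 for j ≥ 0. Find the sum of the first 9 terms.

Over j = 0..8: Σj = 36, Σj² = 204.
Total = (-3)·204 + (3)·9 = -585.

-585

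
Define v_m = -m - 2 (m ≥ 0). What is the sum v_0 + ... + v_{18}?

Over m = 0..18: Σm = 171.
Total = (-1)·171 + (-2)·19 = -209.

-209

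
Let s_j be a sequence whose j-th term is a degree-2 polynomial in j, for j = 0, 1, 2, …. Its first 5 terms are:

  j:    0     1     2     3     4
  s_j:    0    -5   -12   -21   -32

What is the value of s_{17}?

1st diffs: -5, -7, -9, -11.
2nd diffs: -2, -2, -2 (constant).
Newton forward-difference form: s_j = (-5)·C(j,1) + (-2)·C(j,2).
At j = 17: j = 17, so s_{17} = -85 - 272 = -357.

-357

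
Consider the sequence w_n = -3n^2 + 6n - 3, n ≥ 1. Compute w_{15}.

-588

w_{15} = -3·15^2 + 6·15 - 3 = -588.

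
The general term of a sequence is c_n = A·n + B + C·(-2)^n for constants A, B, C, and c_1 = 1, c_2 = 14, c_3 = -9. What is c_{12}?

At n = 1, 2, 3: A + B - 2C = 1; 2A + B + 4C = 14; 3A + B - 8C = -9.
Subtracting the first from the second: A + 6C = 13.
Subtracting the second from the third: A - 12C = -23.
Solving: C = 2, A = 1, then B = 4.
Therefore c_{12} = 12 + 4 + 2·4096 = 8208.

8208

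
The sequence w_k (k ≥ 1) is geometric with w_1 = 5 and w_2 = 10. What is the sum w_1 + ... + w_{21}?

Common ratio r = 2.
w_k = 5·2^(k-1).
S = 5·(2^21 - 1)/(2 - 1) = 5·(2097152 - 1)/(1) = 10485755.

10485755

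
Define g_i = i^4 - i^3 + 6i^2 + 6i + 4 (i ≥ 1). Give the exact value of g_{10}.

9664

g_{10} = 1·10^4 - 1·10^3 + 6·10^2 + 6·10 + 4 = 9664.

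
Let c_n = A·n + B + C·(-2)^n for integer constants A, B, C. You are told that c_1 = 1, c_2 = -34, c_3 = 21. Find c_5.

At n = 1, 2, 3: A + B - 2C = 1; 2A + B + 4C = -34; 3A + B - 8C = 21.
Subtracting the first from the second: A + 6C = -35.
Subtracting the second from the third: A - 12C = 55.
Solving: C = -5, A = -5, then B = -4.
So c_n = -5·n + (-4) + (-5)·(-2)^n; at n=5 this is 131.

131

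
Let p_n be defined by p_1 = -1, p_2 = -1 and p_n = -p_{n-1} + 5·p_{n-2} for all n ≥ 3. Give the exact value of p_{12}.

Compute successive terms:
p_3 = -4; p_4 = -1; p_5 = -19; p_6 = 14; p_7 = -109; p_8 = 179; p_9 = -724; p_{10} = 1619; p_{11} = -5239; p_{12} = 13334.

13334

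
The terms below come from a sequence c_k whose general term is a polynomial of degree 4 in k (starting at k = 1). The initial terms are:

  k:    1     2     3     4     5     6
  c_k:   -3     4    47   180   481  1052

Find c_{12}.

18884

1st diffs: 7, 43, 133, 301, 571.
2nd diffs: 36, 90, 168, 270.
3rd diffs: 54, 78, 102.
4th diffs: 24, 24 (constant).
So c_k = k^4 - k^3 - k^2 + 2k - 4.
Evaluating at k = 12 gives c_{12} = 18884.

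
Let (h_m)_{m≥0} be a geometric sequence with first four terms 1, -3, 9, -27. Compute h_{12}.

531441

Common ratio r = -3.
h_m = 1·(-3)^(m-0).
h_{12} = 1·(-3)^12 = 531441.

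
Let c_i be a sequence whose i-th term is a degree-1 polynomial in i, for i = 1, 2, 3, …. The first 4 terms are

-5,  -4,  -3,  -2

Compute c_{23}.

17

1st diffs: 1, 1, 1 (constant).
So c_i = i - 6.
Evaluating at i = 23 gives c_{23} = 17.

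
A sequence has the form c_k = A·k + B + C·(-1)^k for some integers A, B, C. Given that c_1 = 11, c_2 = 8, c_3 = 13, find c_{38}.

Plug in k = 1, 2, 3: A + B - C = 11; 2A + B + C = 8; 3A + B - C = 13.
Subtracting the first from the second: A + 2C = -3.
Subtracting the second from the third: A - 2C = 5.
Solving: C = -2, A = 1, then B = 8.
Therefore c_{38} = 38 + 8 + (-2)·1 = 44.

44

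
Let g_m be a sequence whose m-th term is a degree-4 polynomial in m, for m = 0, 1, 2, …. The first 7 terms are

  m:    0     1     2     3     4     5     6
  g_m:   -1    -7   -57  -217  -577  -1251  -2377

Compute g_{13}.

1st diffs: -6, -50, -160, -360, -674, -1126.
2nd diffs: -44, -110, -200, -314, -452.
3rd diffs: -66, -90, -114, -138.
4th diffs: -24, -24, -24 (constant).
Newton forward-difference form: g_m = -1 + (-6)·C(m,1) + (-44)·C(m,2) + (-66)·C(m,3) + (-24)·C(m,4).
At m = 13: m = 13, so g_{13} = -1 - 78 - 3432 - 18876 - 17160 = -39547.

-39547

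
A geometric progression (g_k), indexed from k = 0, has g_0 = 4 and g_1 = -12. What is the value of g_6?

2916

Common ratio r = -3.
g_k = 4·(-3)^(k-0).
g_6 = 4·(-3)^6 = 2916.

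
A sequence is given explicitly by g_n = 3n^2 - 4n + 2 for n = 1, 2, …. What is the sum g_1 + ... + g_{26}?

17251

Over n = 1..26: Σn = 351, Σn² = 6201.
Total = (3)·6201 + (-4)·351 + (2)·26 = 17251.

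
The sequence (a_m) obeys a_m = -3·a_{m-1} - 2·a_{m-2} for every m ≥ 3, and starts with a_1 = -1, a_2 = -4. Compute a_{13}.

Step forward from the initial values:
a_3 = 14  a_4 = -34  a_5 = 74  …  a_{10} = -2554  a_{11} = 5114  a_{12} = -10234  a_{13} = 20474.
(Characteristic roots are -1 and -2.)

20474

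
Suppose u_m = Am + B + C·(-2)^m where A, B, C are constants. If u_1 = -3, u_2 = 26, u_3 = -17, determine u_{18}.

1048666

Plug in m = 1, 2, 3: A + B - 2C = -3; 2A + B + 4C = 26; 3A + B - 8C = -17.
Subtracting the first from the second: A + 6C = 29.
Subtracting the second from the third: A - 12C = -43.
Solving: C = 4, A = 5, then B = 0.
Therefore u_{18} = 90 + 0 + 4·262144 = 1048666.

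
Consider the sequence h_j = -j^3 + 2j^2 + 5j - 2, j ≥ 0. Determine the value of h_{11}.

h_{11} = -1·11^3 + 2·11^2 + 5·11 - 2 = -1036.

-1036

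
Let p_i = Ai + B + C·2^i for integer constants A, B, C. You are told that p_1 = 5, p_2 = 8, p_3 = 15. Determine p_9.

At i = 1, 2, 3: A + B + 2C = 5; 2A + B + 4C = 8; 3A + B + 8C = 15.
Subtracting the first from the second: A + 2C = 3.
Subtracting the second from the third: A + 4C = 7.
Solving: C = 2, A = -1, then B = 2.
So p_i = -1·i + 2 + 2·2^i; at i=9 this is 1017.

1017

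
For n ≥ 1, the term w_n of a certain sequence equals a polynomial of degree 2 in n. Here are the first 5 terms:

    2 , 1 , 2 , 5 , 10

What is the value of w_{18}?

257

1st diffs: -1, 1, 3, 5.
2nd diffs: 2, 2, 2 (constant).
Newton forward-difference form: w_n = 2 + (-1)·C(n-1,1) + 2·C(n-1,2).
At n = 18: n-1 = 17, so w_{18} = 2 - 17 + 272 = 257.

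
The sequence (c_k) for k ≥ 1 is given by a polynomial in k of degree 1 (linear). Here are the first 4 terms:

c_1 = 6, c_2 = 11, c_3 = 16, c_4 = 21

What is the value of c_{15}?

76

1st diffs: 5, 5, 5 (constant).
So c_k = 5k + 1.
Evaluating at k = 15 gives c_{15} = 76.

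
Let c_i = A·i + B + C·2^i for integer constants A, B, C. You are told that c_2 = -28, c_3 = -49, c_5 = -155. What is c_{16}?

The three given values yield: 2A + B + 4C = -28; 3A + B + 8C = -49; 5A + B + 32C = -155.
Subtracting the first from the second: A + 4C = -21.
Subtracting the second from the third: 2A + 24C = -106.
Solving: C = -4, A = -5, then B = -2.
Therefore c_{16} = -80 + (-2) + (-4)·65536 = -262226.

-262226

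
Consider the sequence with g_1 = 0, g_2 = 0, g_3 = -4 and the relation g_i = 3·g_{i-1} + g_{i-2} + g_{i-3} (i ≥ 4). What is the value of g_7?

Step forward from the initial values:
g_4 = -12  g_5 = -40  g_6 = -136  g_7 = -460.

-460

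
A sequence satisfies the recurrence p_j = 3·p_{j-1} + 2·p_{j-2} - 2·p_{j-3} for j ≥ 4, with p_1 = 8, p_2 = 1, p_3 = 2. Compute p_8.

Iterate the recurrence:
p_4 = -8; p_5 = -22; p_6 = -86; p_7 = -286; p_8 = -986.

-986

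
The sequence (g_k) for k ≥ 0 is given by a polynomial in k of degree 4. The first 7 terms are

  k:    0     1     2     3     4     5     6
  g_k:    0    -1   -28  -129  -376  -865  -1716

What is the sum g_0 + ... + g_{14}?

1st diffs: -1, -27, -101, -247, -489, -851.
2nd diffs: -26, -74, -146, -242, -362.
3rd diffs: -48, -72, -96, -120.
4th diffs: -24, -24, -24 (constant).
Newton forward-difference form: g_k = (-1)·C(k,1) + (-26)·C(k,2) + (-48)·C(k,3) + (-24)·C(k,4).
Continuing: …, -3073, -5104, -8001, -11980, …, g_{14} = -43876.
Summing k = 0..14 (15 terms) gives -149527.

-149527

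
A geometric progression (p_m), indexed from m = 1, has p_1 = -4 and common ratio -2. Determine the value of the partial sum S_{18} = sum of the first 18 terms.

349524

p_m = (-4)·(-2)^(m-1).
S = (-4)·((-2)^18 - 1)/(-2 - 1) = (-4)·(262144 - 1)/(-3) = 349524.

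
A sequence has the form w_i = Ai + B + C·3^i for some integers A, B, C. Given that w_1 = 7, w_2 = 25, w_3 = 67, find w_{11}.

354355

The three given values yield: A + B + 3C = 7; 2A + B + 9C = 25; 3A + B + 27C = 67.
Subtracting the first from the second: A + 6C = 18.
Subtracting the second from the third: A + 18C = 42.
Solving: C = 2, A = 6, then B = -5.
So w_i = 6·i + (-5) + 2·3^i; at i=11 this is 354355.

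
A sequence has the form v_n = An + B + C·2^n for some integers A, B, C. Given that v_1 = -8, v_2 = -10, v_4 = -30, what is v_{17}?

-262116

Plug in n = 1, 2, 4: A + B + 2C = -8; 2A + B + 4C = -10; 4A + B + 16C = -30.
Subtracting the first from the second: A + 2C = -2.
Subtracting the second from the third: 2A + 12C = -20.
Solving: C = -2, A = 2, then B = -6.
So v_n = 2·n + (-6) + (-2)·2^n; at n=17 this is -262116.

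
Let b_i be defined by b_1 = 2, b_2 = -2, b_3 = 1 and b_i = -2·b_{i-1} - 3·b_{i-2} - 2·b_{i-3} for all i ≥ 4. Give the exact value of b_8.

0

Iterate the recurrence:
b_4 = 0;  b_5 = 1;  b_6 = -4;  b_7 = 5;  b_8 = 0.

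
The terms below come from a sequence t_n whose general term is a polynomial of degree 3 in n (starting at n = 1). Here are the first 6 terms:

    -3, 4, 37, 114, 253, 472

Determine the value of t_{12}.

4474

1st diffs: 7, 33, 77, 139, 219.
2nd diffs: 26, 44, 62, 80.
3rd diffs: 18, 18, 18 (constant).
Newton forward-difference form: t_n = -3 + 7·C(n-1,1) + 26·C(n-1,2) + 18·C(n-1,3).
At n = 12: n-1 = 11, so t_{12} = -3 + 77 + 1430 + 2970 = 4474.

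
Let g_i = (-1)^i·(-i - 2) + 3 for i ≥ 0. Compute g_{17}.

22

(-1)^17 = -1; -i - 2 at i=17 is -19; so g_{17} = 22.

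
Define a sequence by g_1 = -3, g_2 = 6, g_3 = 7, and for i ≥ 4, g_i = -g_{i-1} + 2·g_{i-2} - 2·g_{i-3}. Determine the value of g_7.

Iterate the recurrence:
g_4 = 11;  g_5 = -9;  g_6 = 17;  g_7 = -57.

-57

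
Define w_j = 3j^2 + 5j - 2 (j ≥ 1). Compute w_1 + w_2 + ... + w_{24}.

Over j = 1..24: Σj = 300, Σj² = 4900.
Total = (3)·4900 + (5)·300 + (-2)·24 = 16152.

16152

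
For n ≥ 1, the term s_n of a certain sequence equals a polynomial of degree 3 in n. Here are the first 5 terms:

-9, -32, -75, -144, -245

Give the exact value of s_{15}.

1st diffs: -23, -43, -69, -101.
2nd diffs: -20, -26, -32.
3rd diffs: -6, -6 (constant).
Newton forward-difference form: s_n = -9 + (-23)·C(n-1,1) + (-20)·C(n-1,2) + (-6)·C(n-1,3).
At n = 15: n-1 = 14, so s_{15} = -9 - 322 - 1820 - 2184 = -4335.

-4335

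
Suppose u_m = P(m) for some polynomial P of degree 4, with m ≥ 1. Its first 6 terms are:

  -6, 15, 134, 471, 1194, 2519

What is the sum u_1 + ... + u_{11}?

79035

1st diffs: 21, 119, 337, 723, 1325.
2nd diffs: 98, 218, 386, 602.
3rd diffs: 120, 168, 216.
4th diffs: 48, 48 (constant).
So u_m = 2m^4 - m^2 - 6m - 1.
Continuing: …, 4710, 8079, 12986, 19839, …, u_{11} = 29094.
Summing m = 1..11 (11 terms) gives 79035.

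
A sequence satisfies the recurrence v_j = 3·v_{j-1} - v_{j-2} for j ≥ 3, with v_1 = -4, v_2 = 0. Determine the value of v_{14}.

Step forward from the initial values:
v_3 = 4; v_4 = 12; v_5 = 32; …; v_{11} = 10336; v_{12} = 27060; v_{13} = 70844; v_{14} = 185472.

185472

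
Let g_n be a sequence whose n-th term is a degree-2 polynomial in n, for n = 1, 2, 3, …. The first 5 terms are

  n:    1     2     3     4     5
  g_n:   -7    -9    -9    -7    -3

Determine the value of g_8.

21

1st diffs: -2, 0, 2, 4.
2nd diffs: 2, 2, 2 (constant).
So g_n = n^2 - 5n - 3.
Evaluating at n = 8 gives g_8 = 21.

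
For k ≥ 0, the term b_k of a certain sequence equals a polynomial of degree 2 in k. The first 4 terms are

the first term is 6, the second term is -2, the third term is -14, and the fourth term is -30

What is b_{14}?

1st diffs: -8, -12, -16.
2nd diffs: -4, -4 (constant).
So b_k = -2k^2 - 6k + 6.
Evaluating at k = 14 gives b_{14} = -470.

-470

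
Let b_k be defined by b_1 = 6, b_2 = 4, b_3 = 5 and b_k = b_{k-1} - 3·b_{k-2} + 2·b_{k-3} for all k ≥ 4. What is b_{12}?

Compute successive terms:
b_4 = 5;  b_5 = -2;  b_6 = -7;  b_7 = 9;  b_8 = 26;  b_9 = -15;  b_{10} = -75;  b_{11} = 22;  b_{12} = 217.

217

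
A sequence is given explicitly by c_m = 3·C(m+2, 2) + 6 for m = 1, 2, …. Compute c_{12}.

279

C(14, 2) = 91, so c_{12} = 279.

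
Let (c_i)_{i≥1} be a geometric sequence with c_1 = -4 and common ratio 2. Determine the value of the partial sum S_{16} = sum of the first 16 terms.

-262140

c_i = (-4)·2^(i-1).
S = (-4)·(2^16 - 1)/(2 - 1) = (-4)·(65536 - 1)/(1) = -262140.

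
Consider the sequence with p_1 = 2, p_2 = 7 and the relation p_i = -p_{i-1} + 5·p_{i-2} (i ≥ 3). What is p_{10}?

Applying the relation repeatedly:
p_3 = 3  p_4 = 32  p_5 = -17  p_6 = 177  p_7 = -262  p_8 = 1147  p_9 = -2457  p_{10} = 8192.

8192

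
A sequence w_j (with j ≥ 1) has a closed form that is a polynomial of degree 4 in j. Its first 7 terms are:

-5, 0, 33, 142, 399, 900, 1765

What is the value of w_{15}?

1st diffs: 5, 33, 109, 257, 501, 865.
2nd diffs: 28, 76, 148, 244, 364.
3rd diffs: 48, 72, 96, 120.
4th diffs: 24, 24, 24 (constant).
Newton forward-difference form: w_j = -5 + 5·C(j-1,1) + 28·C(j-1,2) + 48·C(j-1,3) + 24·C(j-1,4).
At j = 15: j-1 = 14, so w_{15} = -5 + 70 + 2548 + 17472 + 24024 = 44109.

44109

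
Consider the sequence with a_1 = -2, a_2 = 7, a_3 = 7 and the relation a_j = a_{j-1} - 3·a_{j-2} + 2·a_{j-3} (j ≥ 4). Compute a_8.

a_4 = -18  a_5 = -25  a_6 = 43  a_7 = 82  a_8 = -97.

-97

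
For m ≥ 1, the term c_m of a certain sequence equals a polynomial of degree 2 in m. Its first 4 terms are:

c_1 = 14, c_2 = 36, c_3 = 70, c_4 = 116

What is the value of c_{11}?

1st diffs: 22, 34, 46.
2nd diffs: 12, 12 (constant).
Newton forward-difference form: c_m = 14 + 22·C(m-1,1) + 12·C(m-1,2).
At m = 11: m-1 = 10, so c_{11} = 14 + 220 + 540 = 774.

774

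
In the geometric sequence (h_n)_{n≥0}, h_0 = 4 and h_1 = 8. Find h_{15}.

Common ratio r = 2.
h_n = 4·2^(n-0).
h_{15} = 4·2^15 = 131072.

131072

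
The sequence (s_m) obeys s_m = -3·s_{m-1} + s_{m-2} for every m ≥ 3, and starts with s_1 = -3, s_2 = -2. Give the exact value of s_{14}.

-1684802

Compute successive terms:
s_3 = 3;  s_4 = -11;  s_5 = 36;  …;  s_{11} = 46764;  s_{12} = -154451;  s_{13} = 510117;  s_{14} = -1684802.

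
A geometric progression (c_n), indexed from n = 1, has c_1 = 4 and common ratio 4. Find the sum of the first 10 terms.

c_n = 4·4^(n-1).
S = 4·(4^10 - 1)/(4 - 1) = 4·(1048576 - 1)/(3) = 1398100.

1398100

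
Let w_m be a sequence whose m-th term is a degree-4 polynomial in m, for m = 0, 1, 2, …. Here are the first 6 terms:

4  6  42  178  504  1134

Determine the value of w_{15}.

1st diffs: 2, 36, 136, 326, 630.
2nd diffs: 34, 100, 190, 304.
3rd diffs: 66, 90, 114.
4th diffs: 24, 24 (constant).
Newton forward-difference form: w_m = 4 + 2·C(m,1) + 34·C(m,2) + 66·C(m,3) + 24·C(m,4).
At m = 15: m = 15, so w_{15} = 4 + 30 + 3570 + 30030 + 32760 = 66394.

66394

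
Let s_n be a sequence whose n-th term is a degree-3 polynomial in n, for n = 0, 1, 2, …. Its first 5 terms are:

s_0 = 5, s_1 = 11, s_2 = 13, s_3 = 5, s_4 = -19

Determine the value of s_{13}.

1st diffs: 6, 2, -8, -24.
2nd diffs: -4, -10, -16.
3rd diffs: -6, -6 (constant).
Newton forward-difference form: s_n = 5 + 6·C(n,1) + (-4)·C(n,2) + (-6)·C(n,3).
At n = 13: n = 13, so s_{13} = 5 + 78 - 312 - 1716 = -1945.

-1945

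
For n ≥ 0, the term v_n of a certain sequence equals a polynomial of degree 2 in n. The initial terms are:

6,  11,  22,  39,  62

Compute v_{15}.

711

1st diffs: 5, 11, 17, 23.
2nd diffs: 6, 6, 6 (constant).
Newton forward-difference form: v_n = 6 + 5·C(n,1) + 6·C(n,2).
At n = 15: n = 15, so v_{15} = 6 + 75 + 630 = 711.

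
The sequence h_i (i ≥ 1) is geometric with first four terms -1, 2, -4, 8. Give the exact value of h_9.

Common ratio r = -2.
h_i = (-1)·(-2)^(i-1).
h_9 = (-1)·(-2)^8 = -256.

-256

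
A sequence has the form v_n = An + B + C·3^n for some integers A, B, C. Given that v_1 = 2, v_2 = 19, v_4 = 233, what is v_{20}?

The three given values yield: A + B + 3C = 2; 2A + B + 9C = 19; 4A + B + 81C = 233.
Subtracting the first from the second: A + 6C = 17.
Subtracting the second from the third: 2A + 72C = 214.
Solving: C = 3, A = -1, then B = -6.
So v_n = -1·n + (-6) + 3·3^n; at n=20 this is 10460353177.

10460353177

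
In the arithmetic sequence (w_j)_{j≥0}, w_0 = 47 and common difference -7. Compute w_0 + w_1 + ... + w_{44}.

-4815

w_j = 47 + (j - 0)·(-7).
w_{44} = -261; S = 45·(47 + (-261))/2 = -4815.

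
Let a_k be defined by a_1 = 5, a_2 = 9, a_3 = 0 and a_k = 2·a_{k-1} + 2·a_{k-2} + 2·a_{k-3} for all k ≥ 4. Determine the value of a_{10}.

Compute successive terms:
a_4 = 28; a_5 = 74; a_6 = 204; a_7 = 612; a_8 = 1780; a_9 = 5192; a_{10} = 15168.

15168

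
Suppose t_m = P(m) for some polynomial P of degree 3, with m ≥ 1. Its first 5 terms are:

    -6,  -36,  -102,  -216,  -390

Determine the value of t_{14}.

-6636

1st diffs: -30, -66, -114, -174.
2nd diffs: -36, -48, -60.
3rd diffs: -12, -12 (constant).
Newton forward-difference form: t_m = -6 + (-30)·C(m-1,1) + (-36)·C(m-1,2) + (-12)·C(m-1,3).
At m = 14: m-1 = 13, so t_{14} = -6 - 390 - 2808 - 3432 = -6636.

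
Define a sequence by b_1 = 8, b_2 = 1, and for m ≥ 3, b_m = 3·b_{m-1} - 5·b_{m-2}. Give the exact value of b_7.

Applying the relation repeatedly:
b_3 = -37, b_4 = -116, b_5 = -163, b_6 = 91, b_7 = 1088.

1088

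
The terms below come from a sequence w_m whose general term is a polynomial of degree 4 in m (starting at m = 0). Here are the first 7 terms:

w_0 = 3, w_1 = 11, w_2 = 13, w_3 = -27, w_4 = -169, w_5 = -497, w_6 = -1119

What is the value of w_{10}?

1st diffs: 8, 2, -40, -142, -328, -622.
2nd diffs: -6, -42, -102, -186, -294.
3rd diffs: -36, -60, -84, -108.
4th diffs: -24, -24, -24 (constant).
Newton forward-difference form: w_m = 3 + 8·C(m,1) + (-6)·C(m,2) + (-36)·C(m,3) + (-24)·C(m,4).
At m = 10: m = 10, so w_{10} = 3 + 80 - 270 - 4320 - 5040 = -9547.

-9547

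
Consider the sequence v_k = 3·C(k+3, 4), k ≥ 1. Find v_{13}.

C(16, 4) = 1820, so v_{13} = 5460.

5460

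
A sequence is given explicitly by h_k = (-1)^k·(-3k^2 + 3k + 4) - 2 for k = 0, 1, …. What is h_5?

(-1)^5 = -1; -3k^2 + 3k + 4 at k=5 is -56; so h_5 = 54.

54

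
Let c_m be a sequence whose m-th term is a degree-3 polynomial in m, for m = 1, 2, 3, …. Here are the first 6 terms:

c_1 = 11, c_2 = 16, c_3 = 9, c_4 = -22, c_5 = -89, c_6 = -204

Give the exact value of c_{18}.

-9696

1st diffs: 5, -7, -31, -67, -115.
2nd diffs: -12, -24, -36, -48.
3rd diffs: -12, -12, -12 (constant).
So c_m = -2m^3 + 6m^2 + m + 6.
Evaluating at m = 18 gives c_{18} = -9696.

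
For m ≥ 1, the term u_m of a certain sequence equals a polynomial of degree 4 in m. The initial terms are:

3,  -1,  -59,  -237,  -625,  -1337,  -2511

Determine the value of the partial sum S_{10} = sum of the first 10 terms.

1st diffs: -4, -58, -178, -388, -712, -1174.
2nd diffs: -54, -120, -210, -324, -462.
3rd diffs: -66, -90, -114, -138.
4th diffs: -24, -24, -24 (constant).
Newton forward-difference form: u_m = 3 + (-4)·C(m-1,1) + (-54)·C(m-1,2) + (-66)·C(m-1,3) + (-24)·C(m-1,4).
Continuing: -4309, -6917, -10545.
Summing m = 1..10 (10 terms) gives -26538.

-26538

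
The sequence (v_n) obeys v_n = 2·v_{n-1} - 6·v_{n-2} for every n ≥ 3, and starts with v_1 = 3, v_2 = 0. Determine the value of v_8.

-1008

Step forward from the initial values:
v_3 = -18; v_4 = -36; v_5 = 36; v_6 = 288; v_7 = 360; v_8 = -1008.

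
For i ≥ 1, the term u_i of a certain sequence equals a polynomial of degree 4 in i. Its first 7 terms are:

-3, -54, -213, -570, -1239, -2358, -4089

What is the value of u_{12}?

1st diffs: -51, -159, -357, -669, -1119, -1731.
2nd diffs: -108, -198, -312, -450, -612.
3rd diffs: -90, -114, -138, -162.
4th diffs: -24, -24, -24 (constant).
Newton forward-difference form: u_i = -3 + (-51)·C(i-1,1) + (-108)·C(i-1,2) + (-90)·C(i-1,3) + (-24)·C(i-1,4).
At i = 12: i-1 = 11, so u_{12} = -3 - 561 - 5940 - 14850 - 7920 = -29274.

-29274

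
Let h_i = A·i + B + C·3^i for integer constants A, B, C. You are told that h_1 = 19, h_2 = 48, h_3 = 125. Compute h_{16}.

172186966

Write the equations: A + B + 3C = 19; 2A + B + 9C = 48; 3A + B + 27C = 125.
Subtracting the first from the second: A + 6C = 29.
Subtracting the second from the third: A + 18C = 77.
Solving: C = 4, A = 5, then B = 2.
So h_i = 5·i + 2 + 4·3^i; at i=16 this is 172186966.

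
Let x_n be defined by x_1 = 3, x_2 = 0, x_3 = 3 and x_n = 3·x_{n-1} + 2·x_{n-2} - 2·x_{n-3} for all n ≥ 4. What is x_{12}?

73137

Compute successive terms:
x_4 = 3, x_5 = 15, x_6 = 45, x_7 = 159, x_8 = 537, x_9 = 1839, x_{10} = 6273, x_{11} = 21423, x_{12} = 73137.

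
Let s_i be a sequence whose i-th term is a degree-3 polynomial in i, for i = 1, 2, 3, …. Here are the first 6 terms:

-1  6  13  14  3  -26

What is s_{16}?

-2626

1st diffs: 7, 7, 1, -11, -29.
2nd diffs: 0, -6, -12, -18.
3rd diffs: -6, -6, -6 (constant).
Newton forward-difference form: s_i = -1 + 7·C(i-1,1) + (-6)·C(i-1,3).
At i = 16: i-1 = 15, so s_{16} = -1 + 105 - 2730 = -2626.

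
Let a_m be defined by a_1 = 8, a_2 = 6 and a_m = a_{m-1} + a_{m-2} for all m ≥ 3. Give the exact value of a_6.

54

Iterate the recurrence:
a_3 = 14; a_4 = 20; a_5 = 34; a_6 = 54.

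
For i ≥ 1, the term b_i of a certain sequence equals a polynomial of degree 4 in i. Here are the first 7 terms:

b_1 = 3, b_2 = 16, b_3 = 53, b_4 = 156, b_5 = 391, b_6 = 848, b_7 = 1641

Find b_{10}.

7536

1st diffs: 13, 37, 103, 235, 457, 793.
2nd diffs: 24, 66, 132, 222, 336.
3rd diffs: 42, 66, 90, 114.
4th diffs: 24, 24, 24 (constant).
So b_i = i^4 - 3i^3 + 5i^2 + 4i - 4.
Evaluating at i = 10 gives b_{10} = 7536.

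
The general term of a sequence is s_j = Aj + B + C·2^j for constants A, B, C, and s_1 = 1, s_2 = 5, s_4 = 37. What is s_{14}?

49121

Write the equations: A + B + 2C = 1; 2A + B + 4C = 5; 4A + B + 16C = 37.
Subtracting the first from the second: A + 2C = 4.
Subtracting the second from the third: 2A + 12C = 32.
Solving: C = 3, A = -2, then B = -3.
Therefore s_{14} = -28 + (-3) + 3·16384 = 49121.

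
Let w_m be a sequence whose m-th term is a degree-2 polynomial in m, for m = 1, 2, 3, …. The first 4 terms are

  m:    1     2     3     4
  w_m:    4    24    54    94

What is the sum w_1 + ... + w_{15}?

6710

1st diffs: 20, 30, 40.
2nd diffs: 10, 10 (constant).
Newton forward-difference form: w_m = 4 + 20·C(m-1,1) + 10·C(m-1,2).
Continuing: …, 144, 204, 274, 354, …, w_{15} = 1194.
Summing m = 1..15 (15 terms) gives 6710.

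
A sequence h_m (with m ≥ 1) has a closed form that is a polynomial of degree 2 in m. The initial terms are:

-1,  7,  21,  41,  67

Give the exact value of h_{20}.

1177

1st diffs: 8, 14, 20, 26.
2nd diffs: 6, 6, 6 (constant).
So h_m = 3m^2 - m - 3.
Evaluating at m = 20 gives h_{20} = 1177.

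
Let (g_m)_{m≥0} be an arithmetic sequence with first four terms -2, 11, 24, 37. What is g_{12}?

Common difference d = 13.
g_m = -2 + (m - 0)·13.
g_{12} = -2 + 12·13 = 154.

154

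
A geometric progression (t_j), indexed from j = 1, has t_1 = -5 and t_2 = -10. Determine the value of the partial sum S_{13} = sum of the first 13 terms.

Common ratio r = 2.
t_j = (-5)·2^(j-1).
S = (-5)·(2^13 - 1)/(2 - 1) = (-5)·(8192 - 1)/(1) = -40955.

-40955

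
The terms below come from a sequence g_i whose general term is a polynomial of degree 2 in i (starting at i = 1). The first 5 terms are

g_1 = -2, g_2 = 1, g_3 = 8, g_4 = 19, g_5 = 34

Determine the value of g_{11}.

1st diffs: 3, 7, 11, 15.
2nd diffs: 4, 4, 4 (constant).
Newton forward-difference form: g_i = -2 + 3·C(i-1,1) + 4·C(i-1,2).
At i = 11: i-1 = 10, so g_{11} = -2 + 30 + 180 = 208.

208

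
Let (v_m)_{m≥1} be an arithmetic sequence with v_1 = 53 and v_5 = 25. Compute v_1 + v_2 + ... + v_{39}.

-3120

Common difference d = (25 - 53) / (5 - 1) = -7.
v_m = 53 + (m - 1)·(-7).
v_{39} = -213; S = 39·(53 + (-213))/2 = -3120.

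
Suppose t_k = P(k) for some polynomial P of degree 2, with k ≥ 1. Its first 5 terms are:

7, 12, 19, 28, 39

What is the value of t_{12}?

1st diffs: 5, 7, 9, 11.
2nd diffs: 2, 2, 2 (constant).
So t_k = k^2 + 2k + 4.
Evaluating at k = 12 gives t_{12} = 172.

172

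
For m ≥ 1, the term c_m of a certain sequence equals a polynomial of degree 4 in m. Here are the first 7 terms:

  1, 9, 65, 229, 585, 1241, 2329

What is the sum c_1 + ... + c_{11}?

1st diffs: 8, 56, 164, 356, 656, 1088.
2nd diffs: 48, 108, 192, 300, 432.
3rd diffs: 60, 84, 108, 132.
4th diffs: 24, 24, 24 (constant).
Newton forward-difference form: c_m = 1 + 8·C(m-1,1) + 48·C(m-1,2) + 60·C(m-1,3) + 24·C(m-1,4).
Continuing: 4005, 6449, 9865, 14481.
Summing m = 1..11 (11 terms) gives 39259.

39259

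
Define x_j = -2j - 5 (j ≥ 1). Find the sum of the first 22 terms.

-616

Over j = 1..22: Σj = 253.
Total = (-2)·253 + (-5)·22 = -616.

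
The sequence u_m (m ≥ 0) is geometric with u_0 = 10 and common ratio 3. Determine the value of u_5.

u_m = 10·3^(m-0).
u_5 = 10·3^5 = 2430.

2430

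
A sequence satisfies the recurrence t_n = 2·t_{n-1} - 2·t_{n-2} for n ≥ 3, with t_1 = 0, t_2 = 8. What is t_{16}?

-1024

Applying the relation repeatedly:
t_3 = 16;  t_4 = 16;  t_5 = 0;  …;  t_{13} = 0;  t_{14} = -512;  t_{15} = -1024;  t_{16} = -1024.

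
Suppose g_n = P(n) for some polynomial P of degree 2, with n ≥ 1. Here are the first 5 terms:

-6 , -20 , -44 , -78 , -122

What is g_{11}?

1st diffs: -14, -24, -34, -44.
2nd diffs: -10, -10, -10 (constant).
So g_n = -5n^2 + n - 2.
Evaluating at n = 11 gives g_{11} = -596.

-596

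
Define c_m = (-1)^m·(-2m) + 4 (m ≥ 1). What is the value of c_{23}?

(-1)^23 = -1; -2m at m=23 is -46; so c_{23} = 50.

50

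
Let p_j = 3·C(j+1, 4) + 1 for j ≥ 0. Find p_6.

106

C(7, 4) = 35, so p_6 = 106.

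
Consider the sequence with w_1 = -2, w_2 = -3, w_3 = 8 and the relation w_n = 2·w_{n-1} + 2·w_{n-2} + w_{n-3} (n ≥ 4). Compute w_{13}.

118734

Iterate the recurrence:
w_4 = 8; w_5 = 29; w_6 = 82; w_7 = 230; w_8 = 653; w_9 = 1848; w_{10} = 5232; w_{11} = 14813; w_{12} = 41938; w_{13} = 118734.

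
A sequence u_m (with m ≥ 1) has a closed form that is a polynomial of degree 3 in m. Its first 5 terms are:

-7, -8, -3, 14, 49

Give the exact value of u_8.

322

1st diffs: -1, 5, 17, 35.
2nd diffs: 6, 12, 18.
3rd diffs: 6, 6 (constant).
So u_m = m^3 - 3m^2 + m - 6.
Evaluating at m = 8 gives u_8 = 322.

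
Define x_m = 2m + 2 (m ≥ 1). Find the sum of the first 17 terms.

Over m = 1..17: Σm = 153.
Total = (2)·153 + (2)·17 = 340.

340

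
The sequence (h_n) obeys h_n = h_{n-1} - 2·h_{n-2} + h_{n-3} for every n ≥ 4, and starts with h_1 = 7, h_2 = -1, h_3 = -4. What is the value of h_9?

Step forward from the initial values:
h_4 = 5;  h_5 = 12;  h_6 = -2;  h_7 = -21;  h_8 = -5;  h_9 = 35.

35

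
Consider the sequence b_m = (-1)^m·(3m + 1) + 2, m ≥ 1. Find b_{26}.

81

(-1)^26 = 1; 3m + 1 at m=26 is 79; so b_{26} = 81.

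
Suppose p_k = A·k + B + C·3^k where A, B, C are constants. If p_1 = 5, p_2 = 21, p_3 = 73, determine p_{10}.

177125

Plug in k = 1, 2, 3: A + B + 3C = 5; 2A + B + 9C = 21; 3A + B + 27C = 73.
Subtracting the first from the second: A + 6C = 16.
Subtracting the second from the third: A + 18C = 52.
Solving: C = 3, A = -2, then B = -2.
Therefore p_{10} = -20 + (-2) + 3·59049 = 177125.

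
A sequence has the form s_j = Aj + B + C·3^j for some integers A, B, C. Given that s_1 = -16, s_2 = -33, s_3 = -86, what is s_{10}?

Plug in j = 1, 2, 3: A + B + 3C = -16; 2A + B + 9C = -33; 3A + B + 27C = -86.
Subtracting the first from the second: A + 6C = -17.
Subtracting the second from the third: A + 18C = -53.
Solving: C = -3, A = 1, then B = -8.
So s_j = 1·j + (-8) + (-3)·3^j; at j=10 this is -177145.

-177145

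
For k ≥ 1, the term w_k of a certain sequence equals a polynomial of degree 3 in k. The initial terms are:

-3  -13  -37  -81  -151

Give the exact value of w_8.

1st diffs: -10, -24, -44, -70.
2nd diffs: -14, -20, -26.
3rd diffs: -6, -6 (constant).
So w_k = -k^3 - k^2 - 1.
Evaluating at k = 8 gives w_8 = -577.

-577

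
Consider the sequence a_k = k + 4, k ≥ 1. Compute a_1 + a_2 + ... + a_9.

Over k = 1..9: Σk = 45.
Total = (1)·45 + (4)·9 = 81.

81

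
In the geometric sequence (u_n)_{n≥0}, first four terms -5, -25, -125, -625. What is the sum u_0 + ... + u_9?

Common ratio r = 5.
u_n = (-5)·5^(n-0).
S = (-5)·(5^10 - 1)/(5 - 1) = (-5)·(9765625 - 1)/(4) = -12207030.

-12207030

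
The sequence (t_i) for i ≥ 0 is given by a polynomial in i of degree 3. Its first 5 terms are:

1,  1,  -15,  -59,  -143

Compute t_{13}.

1st diffs: 0, -16, -44, -84.
2nd diffs: -16, -28, -40.
3rd diffs: -12, -12 (constant).
Newton forward-difference form: t_i = 1 + (-16)·C(i,2) + (-12)·C(i,3).
At i = 13: i = 13, so t_{13} = 1 - 1248 - 3432 = -4679.

-4679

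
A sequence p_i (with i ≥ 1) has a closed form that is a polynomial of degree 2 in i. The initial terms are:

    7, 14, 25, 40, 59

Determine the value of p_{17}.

599

1st diffs: 7, 11, 15, 19.
2nd diffs: 4, 4, 4 (constant).
Newton forward-difference form: p_i = 7 + 7·C(i-1,1) + 4·C(i-1,2).
At i = 17: i-1 = 16, so p_{17} = 7 + 112 + 480 = 599.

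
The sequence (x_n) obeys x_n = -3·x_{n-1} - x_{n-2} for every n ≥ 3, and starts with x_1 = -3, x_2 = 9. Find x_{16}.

6534927

Applying the relation repeatedly:
x_3 = -24;  x_4 = 63;  x_5 = -165;  …;  x_{13} = -364179;  x_{14} = 953433;  x_{15} = -2496120;  x_{16} = 6534927.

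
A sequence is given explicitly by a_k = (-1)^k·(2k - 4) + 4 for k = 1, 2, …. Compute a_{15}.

-22

(-1)^15 = -1; 2k - 4 at k=15 is 26; so a_{15} = -22.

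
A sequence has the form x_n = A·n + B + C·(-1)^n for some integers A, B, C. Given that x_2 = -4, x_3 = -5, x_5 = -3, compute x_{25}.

The three given values yield: 2A + B + C = -4; 3A + B - C = -5; 5A + B - C = -3.
Subtracting the first from the second: A - 2C = -1.
Subtracting the second from the third: 2A = 2.
Solving: C = 1, A = 1, then B = -7.
Hence x_{25} = 1·25 + (-7) + 1·(-1) = 17.

17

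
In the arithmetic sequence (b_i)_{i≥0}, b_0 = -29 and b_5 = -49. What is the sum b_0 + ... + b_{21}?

Common difference d = (-49 - (-29)) / (5 - 0) = -4.
b_i = -29 + (i - 0)·(-4).
b_{21} = -113; S = 22·(-29 + (-113))/2 = -1562.

-1562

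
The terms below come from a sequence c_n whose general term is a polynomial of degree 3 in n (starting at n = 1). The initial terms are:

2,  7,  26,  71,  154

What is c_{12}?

1st diffs: 5, 19, 45, 83.
2nd diffs: 14, 26, 38.
3rd diffs: 12, 12 (constant).
Newton forward-difference form: c_n = 2 + 5·C(n-1,1) + 14·C(n-1,2) + 12·C(n-1,3).
At n = 12: n-1 = 11, so c_{12} = 2 + 55 + 770 + 1980 = 2807.

2807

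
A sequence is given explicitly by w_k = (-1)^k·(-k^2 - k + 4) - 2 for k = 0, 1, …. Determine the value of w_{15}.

(-1)^15 = -1; -k^2 - k + 4 at k=15 is -236; so w_{15} = 234.

234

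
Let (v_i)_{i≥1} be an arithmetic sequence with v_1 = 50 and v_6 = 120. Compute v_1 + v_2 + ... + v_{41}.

13530

Common difference d = (120 - 50) / (6 - 1) = 14.
v_i = 50 + (i - 1)·14.
v_{41} = 610; S = 41·(50 + 610)/2 = 13530.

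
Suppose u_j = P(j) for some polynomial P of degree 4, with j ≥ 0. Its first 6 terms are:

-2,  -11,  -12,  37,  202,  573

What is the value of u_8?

4182

1st diffs: -9, -1, 49, 165, 371.
2nd diffs: 8, 50, 116, 206.
3rd diffs: 42, 66, 90.
4th diffs: 24, 24 (constant).
Newton forward-difference form: u_j = -2 + (-9)·C(j,1) + 8·C(j,2) + 42·C(j,3) + 24·C(j,4).
At j = 8: j = 8, so u_8 = -2 - 72 + 224 + 2352 + 1680 = 4182.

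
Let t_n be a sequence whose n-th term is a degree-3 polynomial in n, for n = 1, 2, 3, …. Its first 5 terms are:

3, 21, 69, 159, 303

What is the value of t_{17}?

1st diffs: 18, 48, 90, 144.
2nd diffs: 30, 42, 54.
3rd diffs: 12, 12 (constant).
So t_n = 2n^3 + 3n^2 - 5n + 3.
Evaluating at n = 17 gives t_{17} = 10611.

10611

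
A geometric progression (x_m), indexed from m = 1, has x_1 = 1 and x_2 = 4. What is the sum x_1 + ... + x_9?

Common ratio r = 4.
x_m = 1·4^(m-1).
S = 1·(4^9 - 1)/(4 - 1) = 1·(262144 - 1)/(3) = 87381.

87381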